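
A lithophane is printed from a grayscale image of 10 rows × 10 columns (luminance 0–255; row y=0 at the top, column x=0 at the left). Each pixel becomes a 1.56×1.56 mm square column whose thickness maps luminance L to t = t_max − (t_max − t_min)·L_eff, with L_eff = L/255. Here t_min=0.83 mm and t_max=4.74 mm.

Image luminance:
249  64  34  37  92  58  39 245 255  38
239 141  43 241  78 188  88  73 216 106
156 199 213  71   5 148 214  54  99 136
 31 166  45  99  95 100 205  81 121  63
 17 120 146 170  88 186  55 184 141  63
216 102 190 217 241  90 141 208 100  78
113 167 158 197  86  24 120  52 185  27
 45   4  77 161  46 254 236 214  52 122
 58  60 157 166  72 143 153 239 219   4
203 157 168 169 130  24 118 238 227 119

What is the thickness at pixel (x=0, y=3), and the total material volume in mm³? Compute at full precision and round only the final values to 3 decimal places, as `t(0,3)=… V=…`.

t(0,3)=4.265 V=678.056

span = t_max - t_min = 4.74 - 0.83 = 3.910
L(0,3) = 31, L_eff = 31/255 = 0.121569
t(0,3) = 4.74 - 3.910·0.121569 = 4.265
Σt over all 10·10 pixels = 208967/750 ≈ 278.6226667
V = pitch²·Σt = 1.56²·208967/750 = 678.056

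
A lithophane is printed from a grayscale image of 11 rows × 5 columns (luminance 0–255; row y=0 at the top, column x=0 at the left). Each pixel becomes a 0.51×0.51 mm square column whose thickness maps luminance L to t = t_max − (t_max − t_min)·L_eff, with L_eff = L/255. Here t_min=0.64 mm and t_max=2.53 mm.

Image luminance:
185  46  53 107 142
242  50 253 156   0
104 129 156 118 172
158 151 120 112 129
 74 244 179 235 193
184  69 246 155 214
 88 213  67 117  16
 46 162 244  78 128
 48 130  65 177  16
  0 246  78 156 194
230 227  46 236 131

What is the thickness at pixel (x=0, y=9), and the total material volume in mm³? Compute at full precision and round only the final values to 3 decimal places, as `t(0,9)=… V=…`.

t(0,9)=2.530 V=21.705

span = t_max - t_min = 2.53 - 0.64 = 1.890
L(0,9) = 0, L_eff = 0/255 = 0.000000
t(0,9) = 2.53 - 1.890·0.000000 = 2.530
Σt over all 11·5 pixels = 70933/850 ≈ 83.4505882
V = pitch²·Σt = 0.51²·70933/850 = 21.705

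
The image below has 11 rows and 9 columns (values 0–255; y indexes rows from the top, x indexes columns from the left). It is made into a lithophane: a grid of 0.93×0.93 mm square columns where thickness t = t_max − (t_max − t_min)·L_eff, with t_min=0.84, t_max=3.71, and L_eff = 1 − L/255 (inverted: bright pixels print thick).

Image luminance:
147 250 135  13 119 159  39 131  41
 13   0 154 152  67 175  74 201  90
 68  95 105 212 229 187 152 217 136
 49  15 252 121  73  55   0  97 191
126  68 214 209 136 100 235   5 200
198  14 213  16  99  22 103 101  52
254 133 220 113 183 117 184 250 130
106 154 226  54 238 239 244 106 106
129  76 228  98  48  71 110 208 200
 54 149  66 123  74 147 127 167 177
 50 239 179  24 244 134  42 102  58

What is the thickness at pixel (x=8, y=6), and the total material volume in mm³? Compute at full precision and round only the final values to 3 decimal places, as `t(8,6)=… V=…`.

t(8,6)=2.303 V=195.610

span = t_max - t_min = 3.71 - 0.84 = 2.870
L(8,6) = 130, L_eff = 1 - 130/255 = 0.490196 (inverted)
t(8,6) = 3.71 - 2.870·0.490196 = 2.303
Σt over all 11·9 pixels = 2883601/12750 ≈ 226.1647843
V = pitch²·Σt = 0.93²·2883601/12750 = 195.610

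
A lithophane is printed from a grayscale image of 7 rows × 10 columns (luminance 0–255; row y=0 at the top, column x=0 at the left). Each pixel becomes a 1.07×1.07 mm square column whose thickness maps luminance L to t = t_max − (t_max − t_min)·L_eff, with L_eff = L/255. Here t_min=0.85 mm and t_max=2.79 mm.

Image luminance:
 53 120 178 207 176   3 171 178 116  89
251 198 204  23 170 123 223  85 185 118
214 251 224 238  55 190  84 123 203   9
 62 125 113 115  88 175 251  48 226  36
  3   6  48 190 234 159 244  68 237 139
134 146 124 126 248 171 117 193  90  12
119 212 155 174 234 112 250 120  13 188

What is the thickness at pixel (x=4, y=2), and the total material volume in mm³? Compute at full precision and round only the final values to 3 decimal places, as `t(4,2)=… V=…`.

t(4,2)=2.372 V=136.784

span = t_max - t_min = 2.79 - 0.85 = 1.940
L(4,2) = 55, L_eff = 55/255 = 0.215686
t(4,2) = 2.79 - 1.940·0.215686 = 2.372
Σt over all 7·10 pixels = 761638/6375 ≈ 119.4726275
V = pitch²·Σt = 1.07²·761638/6375 = 136.784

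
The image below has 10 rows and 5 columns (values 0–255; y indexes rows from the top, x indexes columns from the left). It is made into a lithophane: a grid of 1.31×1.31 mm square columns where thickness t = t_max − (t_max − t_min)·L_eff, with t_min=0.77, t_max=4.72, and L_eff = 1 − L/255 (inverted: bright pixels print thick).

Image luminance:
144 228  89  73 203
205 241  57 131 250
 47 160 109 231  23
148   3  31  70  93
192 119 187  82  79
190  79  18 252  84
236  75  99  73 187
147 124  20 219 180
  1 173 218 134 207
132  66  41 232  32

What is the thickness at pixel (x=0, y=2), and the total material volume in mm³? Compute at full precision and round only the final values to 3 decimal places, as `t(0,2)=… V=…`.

t(0,2)=1.498 V=236.571

span = t_max - t_min = 4.72 - 0.77 = 3.950
L(0,2) = 47, L_eff = 1 - 47/255 = 0.815686 (inverted)
t(0,2) = 4.72 - 3.950·0.815686 = 1.498
Σt over all 10·5 pixels = 58588/425 ≈ 137.8541176
V = pitch²·Σt = 1.31²·58588/425 = 236.571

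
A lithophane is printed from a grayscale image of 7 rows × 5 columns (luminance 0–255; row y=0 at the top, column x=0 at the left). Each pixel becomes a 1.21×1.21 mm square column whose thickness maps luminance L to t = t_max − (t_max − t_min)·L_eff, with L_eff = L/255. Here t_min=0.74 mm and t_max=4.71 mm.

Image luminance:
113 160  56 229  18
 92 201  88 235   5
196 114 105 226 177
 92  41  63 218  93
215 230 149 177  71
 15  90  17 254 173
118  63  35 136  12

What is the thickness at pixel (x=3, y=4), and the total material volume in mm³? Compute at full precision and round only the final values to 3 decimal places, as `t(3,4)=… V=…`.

t(3,4)=1.954 V=143.867

span = t_max - t_min = 4.71 - 0.74 = 3.970
L(3,4) = 177, L_eff = 177/255 = 0.694118
t(3,4) = 4.71 - 3.970·0.694118 = 1.954
Σt over all 7·5 pixels = 1252853/12750 ≈ 98.2629804
V = pitch²·Σt = 1.21²·1252853/12750 = 143.867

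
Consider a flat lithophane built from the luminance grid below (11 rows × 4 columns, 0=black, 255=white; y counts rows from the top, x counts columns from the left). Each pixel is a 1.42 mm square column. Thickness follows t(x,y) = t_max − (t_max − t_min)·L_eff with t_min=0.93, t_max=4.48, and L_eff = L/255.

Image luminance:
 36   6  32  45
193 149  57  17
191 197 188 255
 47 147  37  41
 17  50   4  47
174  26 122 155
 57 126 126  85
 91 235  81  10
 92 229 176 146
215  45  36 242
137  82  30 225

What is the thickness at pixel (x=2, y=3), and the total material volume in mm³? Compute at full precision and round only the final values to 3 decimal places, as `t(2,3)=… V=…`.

t(2,3)=3.965 V=265.565

span = t_max - t_min = 4.48 - 0.93 = 3.550
L(2,3) = 37, L_eff = 37/255 = 0.145098
t(2,3) = 4.48 - 3.550·0.145098 = 3.965
Σt over all 11·4 pixels = 671683/5100 ≈ 131.7025490
V = pitch²·Σt = 1.42²·671683/5100 = 265.565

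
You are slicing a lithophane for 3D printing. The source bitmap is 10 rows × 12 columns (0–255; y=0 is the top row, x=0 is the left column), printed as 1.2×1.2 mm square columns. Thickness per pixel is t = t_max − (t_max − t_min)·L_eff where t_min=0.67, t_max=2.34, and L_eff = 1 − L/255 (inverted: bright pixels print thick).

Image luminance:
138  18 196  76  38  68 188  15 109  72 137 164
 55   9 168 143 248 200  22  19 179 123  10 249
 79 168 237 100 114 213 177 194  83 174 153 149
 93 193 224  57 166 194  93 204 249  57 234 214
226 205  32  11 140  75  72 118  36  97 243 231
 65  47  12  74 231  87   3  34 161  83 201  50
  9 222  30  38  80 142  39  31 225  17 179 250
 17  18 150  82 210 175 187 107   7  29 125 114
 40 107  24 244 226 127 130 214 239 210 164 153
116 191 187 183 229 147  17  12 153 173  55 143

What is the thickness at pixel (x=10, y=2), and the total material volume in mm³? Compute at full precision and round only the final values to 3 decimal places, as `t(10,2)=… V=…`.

span = t_max - t_min = 2.34 - 0.67 = 1.670
L(10,2) = 153, L_eff = 1 - 153/255 = 0.400000 (inverted)
t(10,2) = 2.34 - 1.670·0.400000 = 1.672
Σt over all 10·12 pixels = 379099/2125 ≈ 178.3995294
V = pitch²·Σt = 1.2²·379099/2125 = 256.895

t(10,2)=1.672 V=256.895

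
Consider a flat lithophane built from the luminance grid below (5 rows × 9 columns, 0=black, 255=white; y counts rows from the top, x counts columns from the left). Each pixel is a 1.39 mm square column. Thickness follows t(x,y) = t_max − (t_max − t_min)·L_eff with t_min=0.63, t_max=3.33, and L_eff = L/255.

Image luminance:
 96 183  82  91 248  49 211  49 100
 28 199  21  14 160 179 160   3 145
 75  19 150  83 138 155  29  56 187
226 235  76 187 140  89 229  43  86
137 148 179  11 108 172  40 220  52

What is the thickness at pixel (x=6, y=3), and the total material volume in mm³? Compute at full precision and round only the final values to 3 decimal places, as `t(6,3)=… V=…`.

span = t_max - t_min = 3.33 - 0.63 = 2.700
L(6,3) = 229, L_eff = 229/255 = 0.898039
t(6,3) = 3.33 - 2.700·0.898039 = 0.905
Σt over all 5·9 pixels = 159561/1700 ≈ 93.8594118
V = pitch²·Σt = 1.39²·159561/1700 = 181.346

t(6,3)=0.905 V=181.346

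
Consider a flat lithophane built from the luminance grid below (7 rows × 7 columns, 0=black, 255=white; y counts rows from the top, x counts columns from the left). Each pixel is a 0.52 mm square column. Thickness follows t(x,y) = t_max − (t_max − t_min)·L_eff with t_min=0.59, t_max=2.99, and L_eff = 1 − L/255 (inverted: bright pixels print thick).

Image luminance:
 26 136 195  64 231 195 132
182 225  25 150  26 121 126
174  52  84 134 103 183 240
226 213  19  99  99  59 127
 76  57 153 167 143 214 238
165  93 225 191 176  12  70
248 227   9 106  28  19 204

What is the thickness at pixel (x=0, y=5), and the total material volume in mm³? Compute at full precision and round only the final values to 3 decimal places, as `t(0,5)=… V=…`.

span = t_max - t_min = 2.99 - 0.59 = 2.400
L(0,5) = 165, L_eff = 1 - 165/255 = 0.352941 (inverted)
t(0,5) = 2.99 - 2.400·0.352941 = 2.143
Σt over all 7·7 pixels = 152619/1700 ≈ 89.7758824
V = pitch²·Σt = 0.52²·152619/1700 = 24.275

t(0,5)=2.143 V=24.275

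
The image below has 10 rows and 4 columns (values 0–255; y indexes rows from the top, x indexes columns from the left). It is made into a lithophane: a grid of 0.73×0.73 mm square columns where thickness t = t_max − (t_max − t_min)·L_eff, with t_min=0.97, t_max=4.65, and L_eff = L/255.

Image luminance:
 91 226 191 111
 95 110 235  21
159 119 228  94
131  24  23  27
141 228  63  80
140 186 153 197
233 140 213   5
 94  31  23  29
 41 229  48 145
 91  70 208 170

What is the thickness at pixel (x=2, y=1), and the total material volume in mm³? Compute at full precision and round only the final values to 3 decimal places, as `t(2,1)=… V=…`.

span = t_max - t_min = 4.65 - 0.97 = 3.680
L(2,1) = 235, L_eff = 235/255 = 0.921569
t(2,1) = 4.65 - 3.680·0.921569 = 1.259
Σt over all 10·4 pixels = 740194/6375 ≈ 116.1088627
V = pitch²·Σt = 0.73²·740194/6375 = 61.874

t(2,1)=1.259 V=61.874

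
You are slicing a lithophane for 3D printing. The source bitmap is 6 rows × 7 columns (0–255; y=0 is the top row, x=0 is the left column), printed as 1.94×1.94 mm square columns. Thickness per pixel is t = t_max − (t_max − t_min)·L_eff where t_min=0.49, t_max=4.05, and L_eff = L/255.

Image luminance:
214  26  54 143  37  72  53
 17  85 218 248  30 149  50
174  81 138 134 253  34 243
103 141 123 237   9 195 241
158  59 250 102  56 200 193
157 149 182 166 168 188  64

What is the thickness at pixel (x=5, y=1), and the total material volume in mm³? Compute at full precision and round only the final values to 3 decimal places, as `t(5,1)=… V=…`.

span = t_max - t_min = 4.05 - 0.49 = 3.560
L(5,1) = 149, L_eff = 149/255 = 0.584314
t(5,1) = 4.05 - 3.560·0.584314 = 1.970
Σt over all 6·7 pixels = 1173043/12750 ≈ 92.0033725
V = pitch²·Σt = 1.94²·1173043/12750 = 346.264

t(5,1)=1.970 V=346.264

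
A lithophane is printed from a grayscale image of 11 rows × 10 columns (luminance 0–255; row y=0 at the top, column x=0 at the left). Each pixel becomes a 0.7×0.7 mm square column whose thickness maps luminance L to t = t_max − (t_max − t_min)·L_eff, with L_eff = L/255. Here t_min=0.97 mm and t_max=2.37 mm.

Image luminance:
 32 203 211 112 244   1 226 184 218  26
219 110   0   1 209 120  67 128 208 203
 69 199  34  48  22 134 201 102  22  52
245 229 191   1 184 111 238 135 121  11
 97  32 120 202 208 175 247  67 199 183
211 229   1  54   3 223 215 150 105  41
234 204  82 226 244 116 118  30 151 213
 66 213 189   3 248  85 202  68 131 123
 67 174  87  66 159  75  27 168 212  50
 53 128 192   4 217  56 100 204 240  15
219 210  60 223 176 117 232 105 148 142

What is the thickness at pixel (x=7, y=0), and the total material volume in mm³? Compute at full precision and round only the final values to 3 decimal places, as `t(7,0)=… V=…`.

span = t_max - t_min = 2.37 - 0.97 = 1.400
L(7,0) = 184, L_eff = 184/255 = 0.721569
t(7,0) = 2.37 - 1.400·0.721569 = 1.360
Σt over all 11·10 pixels = 5399/30 ≈ 179.9666667
V = pitch²·Σt = 0.7²·5399/30 = 88.184

t(7,0)=1.360 V=88.184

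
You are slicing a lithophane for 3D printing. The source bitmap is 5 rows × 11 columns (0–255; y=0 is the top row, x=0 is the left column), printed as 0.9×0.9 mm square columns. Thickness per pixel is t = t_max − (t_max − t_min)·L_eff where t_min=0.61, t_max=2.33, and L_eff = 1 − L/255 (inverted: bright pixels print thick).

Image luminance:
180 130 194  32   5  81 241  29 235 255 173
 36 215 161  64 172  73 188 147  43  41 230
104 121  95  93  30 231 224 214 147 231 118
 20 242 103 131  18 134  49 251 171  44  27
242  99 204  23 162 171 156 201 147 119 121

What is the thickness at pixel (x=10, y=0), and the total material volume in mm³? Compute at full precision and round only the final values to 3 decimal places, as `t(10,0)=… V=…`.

span = t_max - t_min = 2.33 - 0.61 = 1.720
L(10,0) = 173, L_eff = 1 - 173/255 = 0.321569 (inverted)
t(10,0) = 2.33 - 1.720·0.321569 = 1.777
Σt over all 5·11 pixels = 707607/8500 ≈ 83.2478824
V = pitch²·Σt = 0.9²·707607/8500 = 67.431

t(10,0)=1.777 V=67.431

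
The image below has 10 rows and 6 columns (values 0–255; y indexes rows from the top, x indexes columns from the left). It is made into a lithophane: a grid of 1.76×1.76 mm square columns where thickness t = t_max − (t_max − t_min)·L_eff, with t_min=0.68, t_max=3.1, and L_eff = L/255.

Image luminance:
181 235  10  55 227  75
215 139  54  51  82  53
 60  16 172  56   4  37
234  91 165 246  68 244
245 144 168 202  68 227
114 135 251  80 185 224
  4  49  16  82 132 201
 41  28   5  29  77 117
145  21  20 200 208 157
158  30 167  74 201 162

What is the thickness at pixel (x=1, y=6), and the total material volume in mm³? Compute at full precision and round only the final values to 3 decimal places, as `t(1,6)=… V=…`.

t(1,6)=2.635 V=366.348

span = t_max - t_min = 3.1 - 0.68 = 2.420
L(1,6) = 49, L_eff = 49/255 = 0.192157
t(1,6) = 3.1 - 2.420·0.192157 = 2.635
Σt over all 10·6 pixels = 502641/4250 ≈ 118.2684706
V = pitch²·Σt = 1.76²·502641/4250 = 366.348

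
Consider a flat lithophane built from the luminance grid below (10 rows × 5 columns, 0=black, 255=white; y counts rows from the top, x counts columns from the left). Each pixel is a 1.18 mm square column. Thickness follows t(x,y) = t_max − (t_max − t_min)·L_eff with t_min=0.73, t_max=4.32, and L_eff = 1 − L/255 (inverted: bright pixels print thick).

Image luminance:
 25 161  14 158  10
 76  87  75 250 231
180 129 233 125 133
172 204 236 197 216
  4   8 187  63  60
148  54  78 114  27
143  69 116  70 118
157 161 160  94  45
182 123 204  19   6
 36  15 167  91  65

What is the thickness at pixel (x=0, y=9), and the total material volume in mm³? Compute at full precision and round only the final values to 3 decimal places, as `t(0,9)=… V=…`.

t(0,9)=1.237 V=162.480

span = t_max - t_min = 4.32 - 0.73 = 3.590
L(0,9) = 36, L_eff = 1 - 36/255 = 0.858824 (inverted)
t(0,9) = 4.32 - 3.590·0.858824 = 1.237
Σt over all 10·5 pixels = 1487807/12750 ≈ 116.6907451
V = pitch²·Σt = 1.18²·1487807/12750 = 162.480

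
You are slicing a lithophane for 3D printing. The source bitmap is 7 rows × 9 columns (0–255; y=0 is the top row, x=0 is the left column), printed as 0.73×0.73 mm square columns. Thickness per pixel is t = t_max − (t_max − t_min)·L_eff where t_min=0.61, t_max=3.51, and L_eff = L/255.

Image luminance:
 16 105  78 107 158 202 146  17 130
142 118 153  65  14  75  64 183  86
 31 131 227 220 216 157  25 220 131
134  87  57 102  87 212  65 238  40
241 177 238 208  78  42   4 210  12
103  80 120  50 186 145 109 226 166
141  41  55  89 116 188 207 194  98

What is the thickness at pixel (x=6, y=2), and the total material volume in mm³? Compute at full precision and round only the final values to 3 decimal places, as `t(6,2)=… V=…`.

t(6,2)=3.226 V=70.793

span = t_max - t_min = 3.51 - 0.61 = 2.900
L(6,2) = 25, L_eff = 25/255 = 0.098039
t(6,2) = 3.51 - 2.900·0.098039 = 3.226
Σt over all 7·9 pixels = 677509/5100 ≈ 132.8449020
V = pitch²·Σt = 0.73²·677509/5100 = 70.793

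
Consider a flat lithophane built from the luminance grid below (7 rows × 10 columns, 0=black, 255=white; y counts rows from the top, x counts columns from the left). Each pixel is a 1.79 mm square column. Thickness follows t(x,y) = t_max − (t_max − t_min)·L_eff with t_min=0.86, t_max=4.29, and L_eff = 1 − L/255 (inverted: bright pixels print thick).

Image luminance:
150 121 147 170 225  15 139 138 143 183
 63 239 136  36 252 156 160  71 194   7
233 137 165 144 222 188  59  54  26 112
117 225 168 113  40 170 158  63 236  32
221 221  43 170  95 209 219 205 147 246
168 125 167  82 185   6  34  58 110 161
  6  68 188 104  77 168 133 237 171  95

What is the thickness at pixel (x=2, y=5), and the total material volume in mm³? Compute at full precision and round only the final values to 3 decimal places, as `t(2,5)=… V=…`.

t(2,5)=3.106 V=603.441

span = t_max - t_min = 4.29 - 0.86 = 3.430
L(2,5) = 167, L_eff = 1 - 167/255 = 0.345098 (inverted)
t(2,5) = 4.29 - 3.430·0.345098 = 3.106
Σt over all 7·10 pixels = 2401259/12750 ≈ 188.3340392
V = pitch²·Σt = 1.79²·2401259/12750 = 603.441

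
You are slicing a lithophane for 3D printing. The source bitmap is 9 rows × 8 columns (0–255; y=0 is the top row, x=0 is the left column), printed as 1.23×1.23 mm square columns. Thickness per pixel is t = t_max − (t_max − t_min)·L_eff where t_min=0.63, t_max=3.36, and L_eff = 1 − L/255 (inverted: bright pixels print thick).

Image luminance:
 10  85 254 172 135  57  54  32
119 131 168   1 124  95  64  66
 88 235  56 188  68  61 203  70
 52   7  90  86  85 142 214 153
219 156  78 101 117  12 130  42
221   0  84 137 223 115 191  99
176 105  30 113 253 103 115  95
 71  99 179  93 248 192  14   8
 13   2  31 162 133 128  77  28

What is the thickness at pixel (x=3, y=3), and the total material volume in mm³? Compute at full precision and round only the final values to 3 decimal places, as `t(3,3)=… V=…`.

t(3,3)=1.551 V=194.281

span = t_max - t_min = 3.36 - 0.63 = 2.730
L(3,3) = 86, L_eff = 1 - 86/255 = 0.662745 (inverted)
t(3,3) = 3.36 - 2.730·0.662745 = 1.551
Σt over all 9·8 pixels = 545769/4250 ≈ 128.4162353
V = pitch²·Σt = 1.23²·545769/4250 = 194.281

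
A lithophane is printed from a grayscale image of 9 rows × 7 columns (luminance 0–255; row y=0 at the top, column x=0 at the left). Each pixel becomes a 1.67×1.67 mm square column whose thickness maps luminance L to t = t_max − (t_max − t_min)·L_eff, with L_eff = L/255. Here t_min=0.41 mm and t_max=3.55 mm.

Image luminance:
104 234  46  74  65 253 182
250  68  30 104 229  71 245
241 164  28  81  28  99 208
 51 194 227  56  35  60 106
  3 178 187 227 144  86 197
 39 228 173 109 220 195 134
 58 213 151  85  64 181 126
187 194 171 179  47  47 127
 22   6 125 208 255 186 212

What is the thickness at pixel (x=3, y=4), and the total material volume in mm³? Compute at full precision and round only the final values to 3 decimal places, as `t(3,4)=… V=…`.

t(3,4)=0.755 V=331.936

span = t_max - t_min = 3.55 - 0.41 = 3.140
L(3,4) = 227, L_eff = 227/255 = 0.890196
t(3,4) = 3.55 - 3.140·0.890196 = 0.755
Σt over all 9·7 pixels = 3035017/25500 ≈ 119.0202745
V = pitch²·Σt = 1.67²·3035017/25500 = 331.936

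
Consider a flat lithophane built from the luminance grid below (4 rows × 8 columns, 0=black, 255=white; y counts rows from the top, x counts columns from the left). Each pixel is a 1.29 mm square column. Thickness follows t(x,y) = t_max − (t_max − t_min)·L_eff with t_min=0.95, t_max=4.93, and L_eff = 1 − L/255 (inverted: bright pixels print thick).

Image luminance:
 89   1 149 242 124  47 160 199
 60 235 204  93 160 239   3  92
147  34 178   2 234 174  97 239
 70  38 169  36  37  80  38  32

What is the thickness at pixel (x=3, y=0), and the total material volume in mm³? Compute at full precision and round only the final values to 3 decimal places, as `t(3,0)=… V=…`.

t(3,0)=4.727 V=146.741

span = t_max - t_min = 4.93 - 0.95 = 3.980
L(3,0) = 242, L_eff = 1 - 242/255 = 0.050980 (inverted)
t(3,0) = 4.93 - 3.980·0.050980 = 4.727
Σt over all 4·8 pixels = 187383/2125 ≈ 88.1802353
V = pitch²·Σt = 1.29²·187383/2125 = 146.741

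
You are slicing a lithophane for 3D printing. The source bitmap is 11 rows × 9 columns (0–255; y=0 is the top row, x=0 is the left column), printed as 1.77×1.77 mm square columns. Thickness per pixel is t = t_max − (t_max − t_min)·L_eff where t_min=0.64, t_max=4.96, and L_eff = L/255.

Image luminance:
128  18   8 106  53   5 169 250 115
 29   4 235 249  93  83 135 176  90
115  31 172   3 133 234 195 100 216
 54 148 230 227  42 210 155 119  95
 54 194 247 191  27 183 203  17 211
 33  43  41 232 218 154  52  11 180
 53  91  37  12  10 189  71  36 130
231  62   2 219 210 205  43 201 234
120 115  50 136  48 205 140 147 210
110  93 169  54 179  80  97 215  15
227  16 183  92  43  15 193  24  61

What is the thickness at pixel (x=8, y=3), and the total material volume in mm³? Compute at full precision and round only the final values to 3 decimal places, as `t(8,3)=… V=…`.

span = t_max - t_min = 4.96 - 0.64 = 4.320
L(8,3) = 95, L_eff = 95/255 = 0.372549
t(8,3) = 4.96 - 4.320·0.372549 = 3.351
Σt over all 11·9 pixels = 619056/2125 ≈ 291.3204706
V = pitch²·Σt = 1.77²·619056/2125 = 912.678

t(8,3)=3.351 V=912.678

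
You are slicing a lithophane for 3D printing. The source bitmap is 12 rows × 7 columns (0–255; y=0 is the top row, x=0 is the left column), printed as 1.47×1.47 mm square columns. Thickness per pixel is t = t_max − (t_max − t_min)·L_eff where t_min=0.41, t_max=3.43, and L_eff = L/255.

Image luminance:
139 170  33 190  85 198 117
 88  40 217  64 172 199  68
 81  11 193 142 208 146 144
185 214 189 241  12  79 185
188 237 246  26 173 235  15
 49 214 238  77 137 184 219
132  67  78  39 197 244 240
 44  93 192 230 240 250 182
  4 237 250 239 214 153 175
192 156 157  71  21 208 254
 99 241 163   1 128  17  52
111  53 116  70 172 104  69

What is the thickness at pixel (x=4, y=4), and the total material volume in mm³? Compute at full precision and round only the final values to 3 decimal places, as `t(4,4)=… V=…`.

t(4,4)=1.381 V=315.420

span = t_max - t_min = 3.43 - 0.41 = 3.020
L(4,4) = 173, L_eff = 173/255 = 0.678431
t(4,4) = 3.43 - 3.020·0.678431 = 1.381
Σt over all 12·7 pixels = 620359/4250 ≈ 145.9668235
V = pitch²·Σt = 1.47²·620359/4250 = 315.420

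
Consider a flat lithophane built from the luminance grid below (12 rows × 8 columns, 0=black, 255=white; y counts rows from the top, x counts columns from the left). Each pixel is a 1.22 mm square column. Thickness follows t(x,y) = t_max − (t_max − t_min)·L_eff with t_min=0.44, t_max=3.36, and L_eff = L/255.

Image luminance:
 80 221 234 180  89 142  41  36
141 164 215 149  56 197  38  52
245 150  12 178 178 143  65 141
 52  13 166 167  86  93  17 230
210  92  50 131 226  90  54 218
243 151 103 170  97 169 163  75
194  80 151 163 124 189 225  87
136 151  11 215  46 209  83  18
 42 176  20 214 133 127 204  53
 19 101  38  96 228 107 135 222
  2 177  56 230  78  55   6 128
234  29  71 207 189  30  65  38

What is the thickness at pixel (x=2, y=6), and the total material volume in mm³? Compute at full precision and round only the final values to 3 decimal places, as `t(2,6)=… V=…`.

t(2,6)=1.631 V=278.898

span = t_max - t_min = 3.36 - 0.44 = 2.920
L(2,6) = 151, L_eff = 151/255 = 0.592157
t(2,6) = 3.36 - 2.920·0.592157 = 1.631
Σt over all 12·8 pixels = 79637/425 ≈ 187.3811765
V = pitch²·Σt = 1.22²·79637/425 = 278.898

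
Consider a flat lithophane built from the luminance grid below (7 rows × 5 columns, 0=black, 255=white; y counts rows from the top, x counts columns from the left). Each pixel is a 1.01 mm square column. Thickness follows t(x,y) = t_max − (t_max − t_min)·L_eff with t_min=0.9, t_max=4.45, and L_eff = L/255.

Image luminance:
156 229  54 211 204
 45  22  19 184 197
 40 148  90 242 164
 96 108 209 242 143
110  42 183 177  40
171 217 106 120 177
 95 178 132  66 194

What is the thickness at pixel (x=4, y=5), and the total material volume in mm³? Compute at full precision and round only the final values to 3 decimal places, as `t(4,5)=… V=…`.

span = t_max - t_min = 4.45 - 0.9 = 3.550
L(4,5) = 177, L_eff = 177/255 = 0.694118
t(4,5) = 4.45 - 3.550·0.694118 = 1.986
Σt over all 7·5 pixels = 6658/75 ≈ 88.7733333
V = pitch²·Σt = 1.01²·6658/75 = 90.558

t(4,5)=1.986 V=90.558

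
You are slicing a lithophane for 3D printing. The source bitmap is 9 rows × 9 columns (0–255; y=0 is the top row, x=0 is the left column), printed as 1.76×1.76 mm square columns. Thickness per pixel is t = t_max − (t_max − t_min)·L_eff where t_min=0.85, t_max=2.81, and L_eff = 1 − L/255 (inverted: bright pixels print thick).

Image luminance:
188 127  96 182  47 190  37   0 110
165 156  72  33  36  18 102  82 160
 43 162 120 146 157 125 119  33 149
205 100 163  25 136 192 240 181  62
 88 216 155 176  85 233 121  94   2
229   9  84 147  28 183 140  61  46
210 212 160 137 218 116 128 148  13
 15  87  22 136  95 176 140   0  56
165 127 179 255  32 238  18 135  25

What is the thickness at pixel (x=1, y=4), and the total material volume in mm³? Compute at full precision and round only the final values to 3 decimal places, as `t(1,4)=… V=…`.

span = t_max - t_min = 2.81 - 0.85 = 1.960
L(1,4) = 216, L_eff = 1 - 216/255 = 0.152941 (inverted)
t(1,4) = 2.81 - 1.960·0.152941 = 2.510
Σt over all 9·9 pixels = 3617479/25500 ≈ 141.8619216
V = pitch²·Σt = 1.76²·3617479/25500 = 439.431

t(1,4)=2.510 V=439.431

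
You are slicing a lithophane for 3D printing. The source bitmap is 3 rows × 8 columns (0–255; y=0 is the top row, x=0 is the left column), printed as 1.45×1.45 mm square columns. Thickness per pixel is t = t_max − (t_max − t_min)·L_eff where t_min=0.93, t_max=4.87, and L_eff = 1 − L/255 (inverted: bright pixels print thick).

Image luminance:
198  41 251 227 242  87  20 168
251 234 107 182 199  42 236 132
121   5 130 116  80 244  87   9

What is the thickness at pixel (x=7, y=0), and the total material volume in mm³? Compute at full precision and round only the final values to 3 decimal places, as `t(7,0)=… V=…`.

span = t_max - t_min = 4.87 - 0.93 = 3.940
L(7,0) = 168, L_eff = 1 - 168/255 = 0.341176 (inverted)
t(7,0) = 4.87 - 3.940·0.341176 = 3.526
Σt over all 3·8 pixels = 956153/12750 ≈ 74.9923922
V = pitch²·Σt = 1.45²·956153/12750 = 157.672

t(7,0)=3.526 V=157.672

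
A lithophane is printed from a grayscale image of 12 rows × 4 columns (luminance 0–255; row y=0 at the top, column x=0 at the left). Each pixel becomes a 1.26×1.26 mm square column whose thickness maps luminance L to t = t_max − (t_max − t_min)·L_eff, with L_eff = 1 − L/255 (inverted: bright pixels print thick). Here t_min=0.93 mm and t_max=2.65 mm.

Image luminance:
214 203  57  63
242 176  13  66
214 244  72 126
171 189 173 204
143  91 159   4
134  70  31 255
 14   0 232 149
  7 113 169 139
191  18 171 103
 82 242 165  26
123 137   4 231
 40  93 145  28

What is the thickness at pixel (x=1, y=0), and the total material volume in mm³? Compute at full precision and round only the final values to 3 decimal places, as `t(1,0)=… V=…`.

span = t_max - t_min = 2.65 - 0.93 = 1.720
L(1,0) = 203, L_eff = 1 - 203/255 = 0.203922 (inverted)
t(1,0) = 2.65 - 1.720·0.203922 = 2.299
Σt over all 12·4 pixels = 539828/6375 ≈ 84.6789020
V = pitch²·Σt = 1.26²·539828/6375 = 134.436

t(1,0)=2.299 V=134.436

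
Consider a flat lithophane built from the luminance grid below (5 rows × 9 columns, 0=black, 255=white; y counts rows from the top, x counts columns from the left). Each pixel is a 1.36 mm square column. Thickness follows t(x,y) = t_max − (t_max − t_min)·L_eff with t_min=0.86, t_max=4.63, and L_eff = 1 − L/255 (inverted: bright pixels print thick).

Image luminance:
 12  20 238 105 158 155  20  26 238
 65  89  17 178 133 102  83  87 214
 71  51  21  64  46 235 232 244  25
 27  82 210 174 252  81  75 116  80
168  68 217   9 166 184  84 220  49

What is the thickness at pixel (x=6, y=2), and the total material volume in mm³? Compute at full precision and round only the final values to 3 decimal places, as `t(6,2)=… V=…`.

t(6,2)=4.290 V=213.528

span = t_max - t_min = 4.63 - 0.86 = 3.770
L(6,2) = 232, L_eff = 1 - 232/255 = 0.090196 (inverted)
t(6,2) = 4.63 - 3.770·0.090196 = 4.290
Σt over all 5·9 pixels = 2943857/25500 ≈ 115.4453725
V = pitch²·Σt = 1.36²·2943857/25500 = 213.528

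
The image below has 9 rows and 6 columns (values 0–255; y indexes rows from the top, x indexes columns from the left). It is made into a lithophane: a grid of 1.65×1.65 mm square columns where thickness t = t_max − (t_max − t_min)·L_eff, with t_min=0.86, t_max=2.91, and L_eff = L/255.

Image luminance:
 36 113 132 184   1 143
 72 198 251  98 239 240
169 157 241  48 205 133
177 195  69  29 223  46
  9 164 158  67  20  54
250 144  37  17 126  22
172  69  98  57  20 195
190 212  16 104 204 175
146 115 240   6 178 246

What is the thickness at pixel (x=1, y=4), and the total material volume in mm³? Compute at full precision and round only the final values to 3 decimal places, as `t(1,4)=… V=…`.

span = t_max - t_min = 2.91 - 0.86 = 2.050
L(1,4) = 164, L_eff = 164/255 = 0.643137
t(1,4) = 2.91 - 2.050·0.643137 = 1.592
Σt over all 9·6 pixels = 129526/1275 ≈ 101.5890196
V = pitch²·Σt = 1.65²·129526/1275 = 276.576

t(1,4)=1.592 V=276.576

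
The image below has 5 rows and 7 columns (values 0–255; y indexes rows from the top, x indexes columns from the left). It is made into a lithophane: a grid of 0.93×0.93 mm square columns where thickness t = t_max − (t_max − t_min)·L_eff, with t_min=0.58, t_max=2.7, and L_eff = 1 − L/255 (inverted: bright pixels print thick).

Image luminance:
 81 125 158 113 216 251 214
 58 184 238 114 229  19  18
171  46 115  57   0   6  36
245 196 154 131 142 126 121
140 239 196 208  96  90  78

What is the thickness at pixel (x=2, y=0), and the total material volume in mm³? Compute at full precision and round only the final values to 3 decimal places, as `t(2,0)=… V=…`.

span = t_max - t_min = 2.7 - 0.58 = 2.120
L(2,0) = 158, L_eff = 1 - 158/255 = 0.380392 (inverted)
t(2,0) = 2.7 - 2.120·0.380392 = 1.894
Σt over all 5·7 pixels = 249197/4250 ≈ 58.6345882
V = pitch²·Σt = 0.93²·249197/4250 = 50.713

t(2,0)=1.894 V=50.713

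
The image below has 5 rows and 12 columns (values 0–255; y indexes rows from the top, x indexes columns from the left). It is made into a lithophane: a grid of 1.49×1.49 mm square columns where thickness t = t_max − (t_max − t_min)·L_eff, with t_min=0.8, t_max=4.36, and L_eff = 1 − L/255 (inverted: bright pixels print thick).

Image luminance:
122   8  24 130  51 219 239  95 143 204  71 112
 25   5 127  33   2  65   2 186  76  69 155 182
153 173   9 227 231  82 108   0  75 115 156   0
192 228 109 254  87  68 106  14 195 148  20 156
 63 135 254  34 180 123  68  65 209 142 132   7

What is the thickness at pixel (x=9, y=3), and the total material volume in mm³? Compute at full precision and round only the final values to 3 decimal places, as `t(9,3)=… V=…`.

t(9,3)=2.866 V=313.080

span = t_max - t_min = 4.36 - 0.8 = 3.560
L(9,3) = 148, L_eff = 1 - 148/255 = 0.419608 (inverted)
t(9,3) = 4.36 - 3.560·0.419608 = 2.866
Σt over all 5·12 pixels = 299669/2125 ≈ 141.0207059
V = pitch²·Σt = 1.49²·299669/2125 = 313.080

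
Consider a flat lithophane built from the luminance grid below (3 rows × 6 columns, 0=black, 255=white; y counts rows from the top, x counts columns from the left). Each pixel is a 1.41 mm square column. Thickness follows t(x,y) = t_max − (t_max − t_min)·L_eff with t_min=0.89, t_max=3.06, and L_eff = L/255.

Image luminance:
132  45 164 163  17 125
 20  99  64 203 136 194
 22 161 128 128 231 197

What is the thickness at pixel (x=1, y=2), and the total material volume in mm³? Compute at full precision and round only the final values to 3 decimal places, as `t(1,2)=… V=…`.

t(1,2)=1.690 V=71.794

span = t_max - t_min = 3.06 - 0.89 = 2.170
L(1,2) = 161, L_eff = 161/255 = 0.631373
t(1,2) = 3.06 - 2.170·0.631373 = 1.690
Σt over all 3·6 pixels = 306949/8500 ≈ 36.1116471
V = pitch²·Σt = 1.41²·306949/8500 = 71.794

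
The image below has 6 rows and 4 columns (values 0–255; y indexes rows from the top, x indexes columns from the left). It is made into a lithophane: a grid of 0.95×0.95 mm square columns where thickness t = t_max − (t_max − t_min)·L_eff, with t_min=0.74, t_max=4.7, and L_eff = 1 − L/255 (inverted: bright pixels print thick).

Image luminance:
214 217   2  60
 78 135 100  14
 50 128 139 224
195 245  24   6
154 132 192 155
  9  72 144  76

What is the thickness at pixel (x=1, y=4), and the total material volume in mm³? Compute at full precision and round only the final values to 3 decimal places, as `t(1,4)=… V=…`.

span = t_max - t_min = 4.7 - 0.74 = 3.960
L(1,4) = 132, L_eff = 1 - 132/255 = 0.482353 (inverted)
t(1,4) = 4.7 - 3.960·0.482353 = 2.790
Σt over all 6·4 pixels = 25797/425 ≈ 60.6988235
V = pitch²·Σt = 0.95²·25797/425 = 54.781

t(1,4)=2.790 V=54.781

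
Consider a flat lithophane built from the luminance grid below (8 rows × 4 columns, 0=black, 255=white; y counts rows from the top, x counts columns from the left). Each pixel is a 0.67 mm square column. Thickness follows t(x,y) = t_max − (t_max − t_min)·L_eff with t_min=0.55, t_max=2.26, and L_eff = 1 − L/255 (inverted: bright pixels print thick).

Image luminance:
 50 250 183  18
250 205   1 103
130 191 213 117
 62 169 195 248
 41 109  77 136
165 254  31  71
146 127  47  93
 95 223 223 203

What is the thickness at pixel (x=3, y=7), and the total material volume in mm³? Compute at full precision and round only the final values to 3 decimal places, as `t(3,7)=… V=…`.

t(3,7)=1.911 V=21.224

span = t_max - t_min = 2.26 - 0.55 = 1.710
L(3,7) = 203, L_eff = 1 - 203/255 = 0.203922 (inverted)
t(3,7) = 2.26 - 1.710·0.203922 = 1.911
Σt over all 8·4 pixels = 200941/4250 ≈ 47.2802353
V = pitch²·Σt = 0.67²·200941/4250 = 21.224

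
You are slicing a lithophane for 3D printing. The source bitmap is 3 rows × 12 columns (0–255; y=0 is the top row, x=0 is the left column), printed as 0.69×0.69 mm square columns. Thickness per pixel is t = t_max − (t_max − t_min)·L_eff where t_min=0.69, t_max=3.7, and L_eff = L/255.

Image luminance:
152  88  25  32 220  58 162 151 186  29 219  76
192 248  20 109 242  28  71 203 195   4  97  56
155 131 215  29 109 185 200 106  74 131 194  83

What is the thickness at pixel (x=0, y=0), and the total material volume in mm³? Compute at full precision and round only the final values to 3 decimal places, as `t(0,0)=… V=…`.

span = t_max - t_min = 3.7 - 0.69 = 3.010
L(0,0) = 152, L_eff = 152/255 = 0.596078
t(0,0) = 3.7 - 3.010·0.596078 = 1.906
Σt over all 3·12 pixels = 16397/204 ≈ 80.3774510
V = pitch²·Σt = 0.69²·16397/204 = 38.268

t(0,0)=1.906 V=38.268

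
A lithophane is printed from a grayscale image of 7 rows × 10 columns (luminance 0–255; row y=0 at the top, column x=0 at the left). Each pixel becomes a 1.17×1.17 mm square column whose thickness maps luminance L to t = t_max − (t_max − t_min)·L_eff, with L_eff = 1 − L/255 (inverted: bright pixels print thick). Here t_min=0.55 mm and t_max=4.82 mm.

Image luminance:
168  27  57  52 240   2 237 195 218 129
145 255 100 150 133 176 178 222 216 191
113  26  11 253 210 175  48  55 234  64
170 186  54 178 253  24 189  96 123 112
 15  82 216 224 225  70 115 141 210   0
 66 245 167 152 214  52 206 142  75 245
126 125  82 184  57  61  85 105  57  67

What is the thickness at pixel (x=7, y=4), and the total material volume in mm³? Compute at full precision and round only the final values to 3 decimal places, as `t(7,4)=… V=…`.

span = t_max - t_min = 4.82 - 0.55 = 4.270
L(7,4) = 141, L_eff = 1 - 141/255 = 0.447059 (inverted)
t(7,4) = 4.82 - 4.270·0.447059 = 2.911
Σt over all 7·10 pixels = 2514001/12750 ≈ 197.1765490
V = pitch²·Σt = 1.17²·2514001/12750 = 269.915

t(7,4)=2.911 V=269.915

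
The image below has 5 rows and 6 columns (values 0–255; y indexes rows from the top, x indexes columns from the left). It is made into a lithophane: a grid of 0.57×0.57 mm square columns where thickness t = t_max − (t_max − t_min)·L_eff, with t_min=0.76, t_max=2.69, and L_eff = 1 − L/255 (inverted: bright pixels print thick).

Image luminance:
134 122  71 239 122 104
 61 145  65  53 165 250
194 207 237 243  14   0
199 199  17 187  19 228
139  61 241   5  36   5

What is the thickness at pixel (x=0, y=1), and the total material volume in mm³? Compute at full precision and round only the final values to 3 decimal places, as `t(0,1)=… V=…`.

span = t_max - t_min = 2.69 - 0.76 = 1.930
L(0,1) = 61, L_eff = 1 - 61/255 = 0.760784 (inverted)
t(0,1) = 2.69 - 1.930·0.760784 = 1.222
Σt over all 5·6 pixels = 217911/4250 ≈ 51.2731765
V = pitch²·Σt = 0.57²·217911/4250 = 16.659

t(0,1)=1.222 V=16.659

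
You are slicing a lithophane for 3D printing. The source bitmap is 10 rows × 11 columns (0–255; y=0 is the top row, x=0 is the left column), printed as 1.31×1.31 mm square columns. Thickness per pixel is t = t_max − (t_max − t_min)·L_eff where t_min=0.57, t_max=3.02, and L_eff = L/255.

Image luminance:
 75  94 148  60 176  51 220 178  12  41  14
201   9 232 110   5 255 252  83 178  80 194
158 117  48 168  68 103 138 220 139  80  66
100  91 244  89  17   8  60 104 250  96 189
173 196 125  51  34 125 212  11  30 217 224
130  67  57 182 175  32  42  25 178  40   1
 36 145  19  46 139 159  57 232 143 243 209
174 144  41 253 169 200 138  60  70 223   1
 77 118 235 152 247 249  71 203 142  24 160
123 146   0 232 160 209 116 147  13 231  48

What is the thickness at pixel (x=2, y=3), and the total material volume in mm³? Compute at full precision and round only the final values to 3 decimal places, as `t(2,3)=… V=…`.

t(2,3)=0.676 V=346.643

span = t_max - t_min = 3.02 - 0.57 = 2.450
L(2,3) = 244, L_eff = 244/255 = 0.956863
t(2,3) = 3.02 - 2.450·0.956863 = 0.676
Σt over all 10·11 pixels = 257543/1275 ≈ 201.9945098
V = pitch²·Σt = 1.31²·257543/1275 = 346.643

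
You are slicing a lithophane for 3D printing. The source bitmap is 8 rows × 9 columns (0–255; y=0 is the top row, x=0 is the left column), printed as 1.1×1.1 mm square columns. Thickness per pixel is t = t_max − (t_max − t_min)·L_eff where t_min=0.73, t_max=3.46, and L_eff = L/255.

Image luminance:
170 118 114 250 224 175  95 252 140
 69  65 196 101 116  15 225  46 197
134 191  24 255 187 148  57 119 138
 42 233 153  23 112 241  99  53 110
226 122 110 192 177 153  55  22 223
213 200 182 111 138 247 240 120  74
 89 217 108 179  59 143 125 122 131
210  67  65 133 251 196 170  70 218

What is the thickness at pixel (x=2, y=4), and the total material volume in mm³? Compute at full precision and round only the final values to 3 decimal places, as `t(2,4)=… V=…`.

t(2,4)=2.282 V=168.720

span = t_max - t_min = 3.46 - 0.73 = 2.730
L(2,4) = 110, L_eff = 110/255 = 0.431373
t(2,4) = 3.46 - 2.730·0.431373 = 2.282
Σt over all 8·9 pixels = 47409/340 ≈ 139.4382353
V = pitch²·Σt = 1.1²·47409/340 = 168.720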